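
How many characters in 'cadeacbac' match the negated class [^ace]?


Negated class [^ace] matches any char NOT in {a, c, e}
Scanning 'cadeacbac':
  pos 0: 'c' -> no (excluded)
  pos 1: 'a' -> no (excluded)
  pos 2: 'd' -> MATCH
  pos 3: 'e' -> no (excluded)
  pos 4: 'a' -> no (excluded)
  pos 5: 'c' -> no (excluded)
  pos 6: 'b' -> MATCH
  pos 7: 'a' -> no (excluded)
  pos 8: 'c' -> no (excluded)
Total matches: 2

2


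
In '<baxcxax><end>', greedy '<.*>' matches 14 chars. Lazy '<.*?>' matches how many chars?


Greedy '<.*>' tries to match as MUCH as possible.
Lazy '<.*?>' tries to match as LITTLE as possible.

String: '<baxcxax><end>'
Greedy '<.*>' starts at first '<' and extends to the LAST '>': '<baxcxax><end>' (14 chars)
Lazy '<.*?>' starts at first '<' and stops at the FIRST '>': '<baxcxax>' (9 chars)

9


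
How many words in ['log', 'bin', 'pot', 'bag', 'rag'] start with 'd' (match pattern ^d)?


Pattern ^d anchors to start of word. Check which words begin with 'd':
  'log' -> no
  'bin' -> no
  'pot' -> no
  'bag' -> no
  'rag' -> no
Matching words: []
Count: 0

0


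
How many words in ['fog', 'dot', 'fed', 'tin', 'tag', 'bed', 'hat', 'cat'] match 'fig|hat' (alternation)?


Alternation 'fig|hat' matches either 'fig' or 'hat'.
Checking each word:
  'fog' -> no
  'dot' -> no
  'fed' -> no
  'tin' -> no
  'tag' -> no
  'bed' -> no
  'hat' -> MATCH
  'cat' -> no
Matches: ['hat']
Count: 1

1


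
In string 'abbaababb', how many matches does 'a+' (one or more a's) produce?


Pattern 'a+' matches one or more consecutive a's.
String: 'abbaababb'
Scanning for runs of a:
  Match 1: 'a' (length 1)
  Match 2: 'aa' (length 2)
  Match 3: 'a' (length 1)
Total matches: 3

3


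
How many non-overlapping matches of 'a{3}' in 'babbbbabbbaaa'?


Pattern 'a{3}' matches exactly 3 consecutive a's (greedy, non-overlapping).
String: 'babbbbabbbaaa'
Scanning for runs of a's:
  Run at pos 1: 'a' (length 1) -> 0 match(es)
  Run at pos 6: 'a' (length 1) -> 0 match(es)
  Run at pos 10: 'aaa' (length 3) -> 1 match(es)
Matches found: ['aaa']
Total: 1

1


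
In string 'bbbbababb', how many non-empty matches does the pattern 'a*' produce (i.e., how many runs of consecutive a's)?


Pattern 'a*' matches zero or more a's. We want non-empty runs of consecutive a's.
String: 'bbbbababb'
Walking through the string to find runs of a's:
  Run 1: positions 4-4 -> 'a'
  Run 2: positions 6-6 -> 'a'
Non-empty runs found: ['a', 'a']
Count: 2

2


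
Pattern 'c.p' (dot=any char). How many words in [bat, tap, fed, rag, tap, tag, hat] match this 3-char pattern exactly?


Pattern 'c.p' means: starts with 'c', any single char, ends with 'p'.
Checking each word (must be exactly 3 chars):
  'bat' (len=3): no
  'tap' (len=3): no
  'fed' (len=3): no
  'rag' (len=3): no
  'tap' (len=3): no
  'tag' (len=3): no
  'hat' (len=3): no
Matching words: []
Total: 0

0


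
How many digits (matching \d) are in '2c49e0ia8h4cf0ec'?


\d matches any digit 0-9.
Scanning '2c49e0ia8h4cf0ec':
  pos 0: '2' -> DIGIT
  pos 2: '4' -> DIGIT
  pos 3: '9' -> DIGIT
  pos 5: '0' -> DIGIT
  pos 8: '8' -> DIGIT
  pos 10: '4' -> DIGIT
  pos 13: '0' -> DIGIT
Digits found: ['2', '4', '9', '0', '8', '4', '0']
Total: 7

7


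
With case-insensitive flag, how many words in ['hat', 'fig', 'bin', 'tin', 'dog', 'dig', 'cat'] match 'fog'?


Case-insensitive matching: compare each word's lowercase form to 'fog'.
  'hat' -> lower='hat' -> no
  'fig' -> lower='fig' -> no
  'bin' -> lower='bin' -> no
  'tin' -> lower='tin' -> no
  'dog' -> lower='dog' -> no
  'dig' -> lower='dig' -> no
  'cat' -> lower='cat' -> no
Matches: []
Count: 0

0


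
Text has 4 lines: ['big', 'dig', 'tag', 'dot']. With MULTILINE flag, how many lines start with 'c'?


With MULTILINE flag, ^ matches the start of each line.
Lines: ['big', 'dig', 'tag', 'dot']
Checking which lines start with 'c':
  Line 1: 'big' -> no
  Line 2: 'dig' -> no
  Line 3: 'tag' -> no
  Line 4: 'dot' -> no
Matching lines: []
Count: 0

0


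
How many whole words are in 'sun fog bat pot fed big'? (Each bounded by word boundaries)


Word boundaries (\b) mark the start/end of each word.
Text: 'sun fog bat pot fed big'
Splitting by whitespace:
  Word 1: 'sun'
  Word 2: 'fog'
  Word 3: 'bat'
  Word 4: 'pot'
  Word 5: 'fed'
  Word 6: 'big'
Total whole words: 6

6


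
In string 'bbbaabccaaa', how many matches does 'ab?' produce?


Pattern 'ab?' matches 'a' optionally followed by 'b'.
String: 'bbbaabccaaa'
Scanning left to right for 'a' then checking next char:
  Match 1: 'a' (a not followed by b)
  Match 2: 'ab' (a followed by b)
  Match 3: 'a' (a not followed by b)
  Match 4: 'a' (a not followed by b)
  Match 5: 'a' (a not followed by b)
Total matches: 5

5


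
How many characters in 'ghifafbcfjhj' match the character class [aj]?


Character class [aj] matches any of: {a, j}
Scanning string 'ghifafbcfjhj' character by character:
  pos 0: 'g' -> no
  pos 1: 'h' -> no
  pos 2: 'i' -> no
  pos 3: 'f' -> no
  pos 4: 'a' -> MATCH
  pos 5: 'f' -> no
  pos 6: 'b' -> no
  pos 7: 'c' -> no
  pos 8: 'f' -> no
  pos 9: 'j' -> MATCH
  pos 10: 'h' -> no
  pos 11: 'j' -> MATCH
Total matches: 3

3


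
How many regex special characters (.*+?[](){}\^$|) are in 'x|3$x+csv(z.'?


Regex special characters are: . * + ? [ ] ( ) { } \ ^ $ |
Scanning 'x|3$x+csv(z.':
  pos 1: '|' -> SPECIAL
  pos 3: '$' -> SPECIAL
  pos 5: '+' -> SPECIAL
  pos 9: '(' -> SPECIAL
  pos 11: '.' -> SPECIAL
Special chars found: ['|', '$', '+', '(', '.']
Total: 5

5


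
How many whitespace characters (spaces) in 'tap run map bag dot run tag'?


\s matches whitespace characters (spaces, tabs, etc.).
Text: 'tap run map bag dot run tag'
This text has 7 words separated by spaces.
Number of spaces = number of words - 1 = 7 - 1 = 6

6


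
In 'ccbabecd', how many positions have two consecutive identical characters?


Looking for consecutive identical characters in 'ccbabecd':
  pos 0-1: 'c' vs 'c' -> MATCH ('cc')
  pos 1-2: 'c' vs 'b' -> different
  pos 2-3: 'b' vs 'a' -> different
  pos 3-4: 'a' vs 'b' -> different
  pos 4-5: 'b' vs 'e' -> different
  pos 5-6: 'e' vs 'c' -> different
  pos 6-7: 'c' vs 'd' -> different
Consecutive identical pairs: ['cc']
Count: 1

1


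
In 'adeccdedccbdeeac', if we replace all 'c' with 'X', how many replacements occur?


re.sub('c', 'X', text) replaces every occurrence of 'c' with 'X'.
Text: 'adeccdedccbdeeac'
Scanning for 'c':
  pos 3: 'c' -> replacement #1
  pos 4: 'c' -> replacement #2
  pos 8: 'c' -> replacement #3
  pos 9: 'c' -> replacement #4
  pos 15: 'c' -> replacement #5
Total replacements: 5

5


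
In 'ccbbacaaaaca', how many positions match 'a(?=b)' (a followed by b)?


Lookahead 'a(?=b)' matches 'a' only when followed by 'b'.
String: 'ccbbacaaaaca'
Checking each position where char is 'a':
  pos 4: 'a' -> no (next='c')
  pos 6: 'a' -> no (next='a')
  pos 7: 'a' -> no (next='a')
  pos 8: 'a' -> no (next='a')
  pos 9: 'a' -> no (next='c')
Matching positions: []
Count: 0

0


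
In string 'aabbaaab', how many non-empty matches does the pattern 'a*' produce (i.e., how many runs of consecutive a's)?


Pattern 'a*' matches zero or more a's. We want non-empty runs of consecutive a's.
String: 'aabbaaab'
Walking through the string to find runs of a's:
  Run 1: positions 0-1 -> 'aa'
  Run 2: positions 4-6 -> 'aaa'
Non-empty runs found: ['aa', 'aaa']
Count: 2

2


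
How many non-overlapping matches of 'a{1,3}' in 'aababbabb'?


Pattern 'a{1,3}' matches between 1 and 3 consecutive a's (greedy).
String: 'aababbabb'
Finding runs of a's and applying greedy matching:
  Run at pos 0: 'aa' (length 2)
  Run at pos 3: 'a' (length 1)
  Run at pos 6: 'a' (length 1)
Matches: ['aa', 'a', 'a']
Count: 3

3


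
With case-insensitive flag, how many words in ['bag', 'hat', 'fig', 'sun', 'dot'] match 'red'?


Case-insensitive matching: compare each word's lowercase form to 'red'.
  'bag' -> lower='bag' -> no
  'hat' -> lower='hat' -> no
  'fig' -> lower='fig' -> no
  'sun' -> lower='sun' -> no
  'dot' -> lower='dot' -> no
Matches: []
Count: 0

0


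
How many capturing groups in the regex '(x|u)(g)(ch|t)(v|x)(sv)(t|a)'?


To count capturing groups, count each '(' that starts a group.
Pattern: '(x|u)(g)(ch|t)(v|x)(sv)(t|a)'
Walking through the pattern:
  Position 0: '(' -> group #1
  Position 5: '(' -> group #2
  Position 8: '(' -> group #3
  Position 14: '(' -> group #4
  Position 19: '(' -> group #5
  Position 23: '(' -> group #6
Total capturing groups: 6

6


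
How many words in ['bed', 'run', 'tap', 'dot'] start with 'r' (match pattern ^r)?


Pattern ^r anchors to start of word. Check which words begin with 'r':
  'bed' -> no
  'run' -> MATCH (starts with 'r')
  'tap' -> no
  'dot' -> no
Matching words: ['run']
Count: 1

1


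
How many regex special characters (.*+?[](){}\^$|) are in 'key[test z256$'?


Regex special characters are: . * + ? [ ] ( ) { } \ ^ $ |
Scanning 'key[test z256$':
  pos 3: '[' -> SPECIAL
  pos 13: '$' -> SPECIAL
Special chars found: ['[', '$']
Total: 2

2


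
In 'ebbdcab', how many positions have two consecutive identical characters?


Looking for consecutive identical characters in 'ebbdcab':
  pos 0-1: 'e' vs 'b' -> different
  pos 1-2: 'b' vs 'b' -> MATCH ('bb')
  pos 2-3: 'b' vs 'd' -> different
  pos 3-4: 'd' vs 'c' -> different
  pos 4-5: 'c' vs 'a' -> different
  pos 5-6: 'a' vs 'b' -> different
Consecutive identical pairs: ['bb']
Count: 1

1


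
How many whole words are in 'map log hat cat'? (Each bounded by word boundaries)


Word boundaries (\b) mark the start/end of each word.
Text: 'map log hat cat'
Splitting by whitespace:
  Word 1: 'map'
  Word 2: 'log'
  Word 3: 'hat'
  Word 4: 'cat'
Total whole words: 4

4


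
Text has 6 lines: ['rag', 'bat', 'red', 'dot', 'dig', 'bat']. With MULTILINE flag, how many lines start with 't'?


With MULTILINE flag, ^ matches the start of each line.
Lines: ['rag', 'bat', 'red', 'dot', 'dig', 'bat']
Checking which lines start with 't':
  Line 1: 'rag' -> no
  Line 2: 'bat' -> no
  Line 3: 'red' -> no
  Line 4: 'dot' -> no
  Line 5: 'dig' -> no
  Line 6: 'bat' -> no
Matching lines: []
Count: 0

0


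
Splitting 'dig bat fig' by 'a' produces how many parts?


Splitting by 'a' breaks the string at each occurrence of the separator.
Text: 'dig bat fig'
Parts after split:
  Part 1: 'dig b'
  Part 2: 't fig'
Total parts: 2

2


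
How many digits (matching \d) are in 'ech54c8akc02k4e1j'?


\d matches any digit 0-9.
Scanning 'ech54c8akc02k4e1j':
  pos 3: '5' -> DIGIT
  pos 4: '4' -> DIGIT
  pos 6: '8' -> DIGIT
  pos 10: '0' -> DIGIT
  pos 11: '2' -> DIGIT
  pos 13: '4' -> DIGIT
  pos 15: '1' -> DIGIT
Digits found: ['5', '4', '8', '0', '2', '4', '1']
Total: 7

7


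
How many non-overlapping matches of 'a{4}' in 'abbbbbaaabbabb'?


Pattern 'a{4}' matches exactly 4 consecutive a's (greedy, non-overlapping).
String: 'abbbbbaaabbabb'
Scanning for runs of a's:
  Run at pos 0: 'a' (length 1) -> 0 match(es)
  Run at pos 6: 'aaa' (length 3) -> 0 match(es)
  Run at pos 11: 'a' (length 1) -> 0 match(es)
Matches found: []
Total: 0

0


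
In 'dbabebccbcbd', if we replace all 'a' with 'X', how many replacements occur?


re.sub('a', 'X', text) replaces every occurrence of 'a' with 'X'.
Text: 'dbabebccbcbd'
Scanning for 'a':
  pos 2: 'a' -> replacement #1
Total replacements: 1

1


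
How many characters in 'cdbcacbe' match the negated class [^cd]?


Negated class [^cd] matches any char NOT in {c, d}
Scanning 'cdbcacbe':
  pos 0: 'c' -> no (excluded)
  pos 1: 'd' -> no (excluded)
  pos 2: 'b' -> MATCH
  pos 3: 'c' -> no (excluded)
  pos 4: 'a' -> MATCH
  pos 5: 'c' -> no (excluded)
  pos 6: 'b' -> MATCH
  pos 7: 'e' -> MATCH
Total matches: 4

4


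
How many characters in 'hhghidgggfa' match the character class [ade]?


Character class [ade] matches any of: {a, d, e}
Scanning string 'hhghidgggfa' character by character:
  pos 0: 'h' -> no
  pos 1: 'h' -> no
  pos 2: 'g' -> no
  pos 3: 'h' -> no
  pos 4: 'i' -> no
  pos 5: 'd' -> MATCH
  pos 6: 'g' -> no
  pos 7: 'g' -> no
  pos 8: 'g' -> no
  pos 9: 'f' -> no
  pos 10: 'a' -> MATCH
Total matches: 2

2


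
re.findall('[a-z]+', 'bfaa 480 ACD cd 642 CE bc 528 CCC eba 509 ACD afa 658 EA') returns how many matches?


Pattern '[a-z]+' finds one or more lowercase letters.
Text: 'bfaa 480 ACD cd 642 CE bc 528 CCC eba 509 ACD afa 658 EA'
Scanning for matches:
  Match 1: 'bfaa'
  Match 2: 'cd'
  Match 3: 'bc'
  Match 4: 'eba'
  Match 5: 'afa'
Total matches: 5

5


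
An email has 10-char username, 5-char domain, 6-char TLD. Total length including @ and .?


An email address has format: username@domain.tld
Username length: 10
'@' character: 1
Domain length: 5
'.' character: 1
TLD length: 6
Total = 10 + 1 + 5 + 1 + 6 = 23

23


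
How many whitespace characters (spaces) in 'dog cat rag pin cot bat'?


\s matches whitespace characters (spaces, tabs, etc.).
Text: 'dog cat rag pin cot bat'
This text has 6 words separated by spaces.
Number of spaces = number of words - 1 = 6 - 1 = 5

5


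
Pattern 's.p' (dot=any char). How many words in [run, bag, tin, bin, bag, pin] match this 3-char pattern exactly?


Pattern 's.p' means: starts with 's', any single char, ends with 'p'.
Checking each word (must be exactly 3 chars):
  'run' (len=3): no
  'bag' (len=3): no
  'tin' (len=3): no
  'bin' (len=3): no
  'bag' (len=3): no
  'pin' (len=3): no
Matching words: []
Total: 0

0


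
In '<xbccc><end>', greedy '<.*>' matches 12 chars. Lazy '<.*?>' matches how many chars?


Greedy '<.*>' tries to match as MUCH as possible.
Lazy '<.*?>' tries to match as LITTLE as possible.

String: '<xbccc><end>'
Greedy '<.*>' starts at first '<' and extends to the LAST '>': '<xbccc><end>' (12 chars)
Lazy '<.*?>' starts at first '<' and stops at the FIRST '>': '<xbccc>' (7 chars)

7


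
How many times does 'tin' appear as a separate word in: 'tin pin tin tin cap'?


Scanning each word for exact match 'tin':
  Word 1: 'tin' -> MATCH
  Word 2: 'pin' -> no
  Word 3: 'tin' -> MATCH
  Word 4: 'tin' -> MATCH
  Word 5: 'cap' -> no
Total matches: 3

3


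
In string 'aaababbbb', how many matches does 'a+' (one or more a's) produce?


Pattern 'a+' matches one or more consecutive a's.
String: 'aaababbbb'
Scanning for runs of a:
  Match 1: 'aaa' (length 3)
  Match 2: 'a' (length 1)
Total matches: 2

2


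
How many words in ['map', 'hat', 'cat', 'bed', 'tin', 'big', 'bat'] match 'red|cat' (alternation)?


Alternation 'red|cat' matches either 'red' or 'cat'.
Checking each word:
  'map' -> no
  'hat' -> no
  'cat' -> MATCH
  'bed' -> no
  'tin' -> no
  'big' -> no
  'bat' -> no
Matches: ['cat']
Count: 1

1


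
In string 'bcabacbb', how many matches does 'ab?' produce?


Pattern 'ab?' matches 'a' optionally followed by 'b'.
String: 'bcabacbb'
Scanning left to right for 'a' then checking next char:
  Match 1: 'ab' (a followed by b)
  Match 2: 'a' (a not followed by b)
Total matches: 2

2


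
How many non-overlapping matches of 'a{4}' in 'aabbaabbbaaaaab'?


Pattern 'a{4}' matches exactly 4 consecutive a's (greedy, non-overlapping).
String: 'aabbaabbbaaaaab'
Scanning for runs of a's:
  Run at pos 0: 'aa' (length 2) -> 0 match(es)
  Run at pos 4: 'aa' (length 2) -> 0 match(es)
  Run at pos 9: 'aaaaa' (length 5) -> 1 match(es)
Matches found: ['aaaa']
Total: 1

1


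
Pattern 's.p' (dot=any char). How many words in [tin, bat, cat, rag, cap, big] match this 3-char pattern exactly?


Pattern 's.p' means: starts with 's', any single char, ends with 'p'.
Checking each word (must be exactly 3 chars):
  'tin' (len=3): no
  'bat' (len=3): no
  'cat' (len=3): no
  'rag' (len=3): no
  'cap' (len=3): no
  'big' (len=3): no
Matching words: []
Total: 0

0


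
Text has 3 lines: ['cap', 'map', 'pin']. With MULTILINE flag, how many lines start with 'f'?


With MULTILINE flag, ^ matches the start of each line.
Lines: ['cap', 'map', 'pin']
Checking which lines start with 'f':
  Line 1: 'cap' -> no
  Line 2: 'map' -> no
  Line 3: 'pin' -> no
Matching lines: []
Count: 0

0


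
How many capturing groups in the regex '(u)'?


To count capturing groups, count each '(' that starts a group.
Pattern: '(u)'
Walking through the pattern:
  Position 0: '(' -> group #1
Total capturing groups: 1

1


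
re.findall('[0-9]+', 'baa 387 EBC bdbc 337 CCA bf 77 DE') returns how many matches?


Pattern '[0-9]+' finds one or more digits.
Text: 'baa 387 EBC bdbc 337 CCA bf 77 DE'
Scanning for matches:
  Match 1: '387'
  Match 2: '337'
  Match 3: '77'
Total matches: 3

3


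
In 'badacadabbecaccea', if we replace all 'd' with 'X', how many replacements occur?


re.sub('d', 'X', text) replaces every occurrence of 'd' with 'X'.
Text: 'badacadabbecaccea'
Scanning for 'd':
  pos 2: 'd' -> replacement #1
  pos 6: 'd' -> replacement #2
Total replacements: 2

2


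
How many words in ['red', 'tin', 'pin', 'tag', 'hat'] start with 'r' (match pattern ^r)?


Pattern ^r anchors to start of word. Check which words begin with 'r':
  'red' -> MATCH (starts with 'r')
  'tin' -> no
  'pin' -> no
  'tag' -> no
  'hat' -> no
Matching words: ['red']
Count: 1

1


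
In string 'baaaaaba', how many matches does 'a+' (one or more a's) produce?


Pattern 'a+' matches one or more consecutive a's.
String: 'baaaaaba'
Scanning for runs of a:
  Match 1: 'aaaaa' (length 5)
  Match 2: 'a' (length 1)
Total matches: 2

2


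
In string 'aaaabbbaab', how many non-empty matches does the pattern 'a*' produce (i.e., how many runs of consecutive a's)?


Pattern 'a*' matches zero or more a's. We want non-empty runs of consecutive a's.
String: 'aaaabbbaab'
Walking through the string to find runs of a's:
  Run 1: positions 0-3 -> 'aaaa'
  Run 2: positions 7-8 -> 'aa'
Non-empty runs found: ['aaaa', 'aa']
Count: 2

2


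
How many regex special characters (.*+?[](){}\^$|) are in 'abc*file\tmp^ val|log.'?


Regex special characters are: . * + ? [ ] ( ) { } \ ^ $ |
Scanning 'abc*file\tmp^ val|log.':
  pos 3: '*' -> SPECIAL
  pos 8: '\' -> SPECIAL
  pos 12: '^' -> SPECIAL
  pos 17: '|' -> SPECIAL
  pos 21: '.' -> SPECIAL
Special chars found: ['*', '\\', '^', '|', '.']
Total: 5

5


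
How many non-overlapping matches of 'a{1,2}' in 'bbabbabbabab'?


Pattern 'a{1,2}' matches between 1 and 2 consecutive a's (greedy).
String: 'bbabbabbabab'
Finding runs of a's and applying greedy matching:
  Run at pos 2: 'a' (length 1)
  Run at pos 5: 'a' (length 1)
  Run at pos 8: 'a' (length 1)
  Run at pos 10: 'a' (length 1)
Matches: ['a', 'a', 'a', 'a']
Count: 4

4


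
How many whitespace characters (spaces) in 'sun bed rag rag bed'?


\s matches whitespace characters (spaces, tabs, etc.).
Text: 'sun bed rag rag bed'
This text has 5 words separated by spaces.
Number of spaces = number of words - 1 = 5 - 1 = 4

4


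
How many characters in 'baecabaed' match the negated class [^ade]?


Negated class [^ade] matches any char NOT in {a, d, e}
Scanning 'baecabaed':
  pos 0: 'b' -> MATCH
  pos 1: 'a' -> no (excluded)
  pos 2: 'e' -> no (excluded)
  pos 3: 'c' -> MATCH
  pos 4: 'a' -> no (excluded)
  pos 5: 'b' -> MATCH
  pos 6: 'a' -> no (excluded)
  pos 7: 'e' -> no (excluded)
  pos 8: 'd' -> no (excluded)
Total matches: 3

3


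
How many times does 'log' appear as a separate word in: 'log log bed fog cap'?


Scanning each word for exact match 'log':
  Word 1: 'log' -> MATCH
  Word 2: 'log' -> MATCH
  Word 3: 'bed' -> no
  Word 4: 'fog' -> no
  Word 5: 'cap' -> no
Total matches: 2

2


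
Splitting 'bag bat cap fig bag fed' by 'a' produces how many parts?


Splitting by 'a' breaks the string at each occurrence of the separator.
Text: 'bag bat cap fig bag fed'
Parts after split:
  Part 1: 'b'
  Part 2: 'g b'
  Part 3: 't c'
  Part 4: 'p fig b'
  Part 5: 'g fed'
Total parts: 5

5


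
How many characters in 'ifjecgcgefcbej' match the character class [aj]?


Character class [aj] matches any of: {a, j}
Scanning string 'ifjecgcgefcbej' character by character:
  pos 0: 'i' -> no
  pos 1: 'f' -> no
  pos 2: 'j' -> MATCH
  pos 3: 'e' -> no
  pos 4: 'c' -> no
  pos 5: 'g' -> no
  pos 6: 'c' -> no
  pos 7: 'g' -> no
  pos 8: 'e' -> no
  pos 9: 'f' -> no
  pos 10: 'c' -> no
  pos 11: 'b' -> no
  pos 12: 'e' -> no
  pos 13: 'j' -> MATCH
Total matches: 2

2


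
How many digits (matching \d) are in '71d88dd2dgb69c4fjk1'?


\d matches any digit 0-9.
Scanning '71d88dd2dgb69c4fjk1':
  pos 0: '7' -> DIGIT
  pos 1: '1' -> DIGIT
  pos 3: '8' -> DIGIT
  pos 4: '8' -> DIGIT
  pos 7: '2' -> DIGIT
  pos 11: '6' -> DIGIT
  pos 12: '9' -> DIGIT
  pos 14: '4' -> DIGIT
  pos 18: '1' -> DIGIT
Digits found: ['7', '1', '8', '8', '2', '6', '9', '4', '1']
Total: 9

9


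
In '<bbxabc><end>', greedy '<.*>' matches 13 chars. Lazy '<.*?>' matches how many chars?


Greedy '<.*>' tries to match as MUCH as possible.
Lazy '<.*?>' tries to match as LITTLE as possible.

String: '<bbxabc><end>'
Greedy '<.*>' starts at first '<' and extends to the LAST '>': '<bbxabc><end>' (13 chars)
Lazy '<.*?>' starts at first '<' and stops at the FIRST '>': '<bbxabc>' (8 chars)

8


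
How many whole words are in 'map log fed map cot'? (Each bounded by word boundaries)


Word boundaries (\b) mark the start/end of each word.
Text: 'map log fed map cot'
Splitting by whitespace:
  Word 1: 'map'
  Word 2: 'log'
  Word 3: 'fed'
  Word 4: 'map'
  Word 5: 'cot'
Total whole words: 5

5


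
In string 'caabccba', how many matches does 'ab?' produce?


Pattern 'ab?' matches 'a' optionally followed by 'b'.
String: 'caabccba'
Scanning left to right for 'a' then checking next char:
  Match 1: 'a' (a not followed by b)
  Match 2: 'ab' (a followed by b)
  Match 3: 'a' (a not followed by b)
Total matches: 3

3


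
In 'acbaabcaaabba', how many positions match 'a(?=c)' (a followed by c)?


Lookahead 'a(?=c)' matches 'a' only when followed by 'c'.
String: 'acbaabcaaabba'
Checking each position where char is 'a':
  pos 0: 'a' -> MATCH (next='c')
  pos 3: 'a' -> no (next='a')
  pos 4: 'a' -> no (next='b')
  pos 7: 'a' -> no (next='a')
  pos 8: 'a' -> no (next='a')
  pos 9: 'a' -> no (next='b')
Matching positions: [0]
Count: 1

1


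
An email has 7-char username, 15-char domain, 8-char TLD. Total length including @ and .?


An email address has format: username@domain.tld
Username length: 7
'@' character: 1
Domain length: 15
'.' character: 1
TLD length: 8
Total = 7 + 1 + 15 + 1 + 8 = 32

32


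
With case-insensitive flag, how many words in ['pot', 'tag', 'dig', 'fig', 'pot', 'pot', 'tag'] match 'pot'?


Case-insensitive matching: compare each word's lowercase form to 'pot'.
  'pot' -> lower='pot' -> MATCH
  'tag' -> lower='tag' -> no
  'dig' -> lower='dig' -> no
  'fig' -> lower='fig' -> no
  'pot' -> lower='pot' -> MATCH
  'pot' -> lower='pot' -> MATCH
  'tag' -> lower='tag' -> no
Matches: ['pot', 'pot', 'pot']
Count: 3

3


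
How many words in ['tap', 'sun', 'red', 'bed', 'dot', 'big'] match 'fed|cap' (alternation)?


Alternation 'fed|cap' matches either 'fed' or 'cap'.
Checking each word:
  'tap' -> no
  'sun' -> no
  'red' -> no
  'bed' -> no
  'dot' -> no
  'big' -> no
Matches: []
Count: 0

0


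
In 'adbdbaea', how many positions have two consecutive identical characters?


Looking for consecutive identical characters in 'adbdbaea':
  pos 0-1: 'a' vs 'd' -> different
  pos 1-2: 'd' vs 'b' -> different
  pos 2-3: 'b' vs 'd' -> different
  pos 3-4: 'd' vs 'b' -> different
  pos 4-5: 'b' vs 'a' -> different
  pos 5-6: 'a' vs 'e' -> different
  pos 6-7: 'e' vs 'a' -> different
Consecutive identical pairs: []
Count: 0

0


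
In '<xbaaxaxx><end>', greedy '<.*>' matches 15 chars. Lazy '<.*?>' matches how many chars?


Greedy '<.*>' tries to match as MUCH as possible.
Lazy '<.*?>' tries to match as LITTLE as possible.

String: '<xbaaxaxx><end>'
Greedy '<.*>' starts at first '<' and extends to the LAST '>': '<xbaaxaxx><end>' (15 chars)
Lazy '<.*?>' starts at first '<' and stops at the FIRST '>': '<xbaaxaxx>' (10 chars)

10


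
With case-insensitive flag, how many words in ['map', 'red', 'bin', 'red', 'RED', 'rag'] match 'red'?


Case-insensitive matching: compare each word's lowercase form to 'red'.
  'map' -> lower='map' -> no
  'red' -> lower='red' -> MATCH
  'bin' -> lower='bin' -> no
  'red' -> lower='red' -> MATCH
  'RED' -> lower='red' -> MATCH
  'rag' -> lower='rag' -> no
Matches: ['red', 'red', 'RED']
Count: 3

3


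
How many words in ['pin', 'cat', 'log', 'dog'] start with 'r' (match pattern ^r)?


Pattern ^r anchors to start of word. Check which words begin with 'r':
  'pin' -> no
  'cat' -> no
  'log' -> no
  'dog' -> no
Matching words: []
Count: 0

0


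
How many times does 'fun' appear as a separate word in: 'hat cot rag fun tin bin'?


Scanning each word for exact match 'fun':
  Word 1: 'hat' -> no
  Word 2: 'cot' -> no
  Word 3: 'rag' -> no
  Word 4: 'fun' -> MATCH
  Word 5: 'tin' -> no
  Word 6: 'bin' -> no
Total matches: 1

1


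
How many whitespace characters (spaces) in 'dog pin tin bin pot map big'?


\s matches whitespace characters (spaces, tabs, etc.).
Text: 'dog pin tin bin pot map big'
This text has 7 words separated by spaces.
Number of spaces = number of words - 1 = 7 - 1 = 6

6


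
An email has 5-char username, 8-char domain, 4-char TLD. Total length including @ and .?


An email address has format: username@domain.tld
Username length: 5
'@' character: 1
Domain length: 8
'.' character: 1
TLD length: 4
Total = 5 + 1 + 8 + 1 + 4 = 19

19


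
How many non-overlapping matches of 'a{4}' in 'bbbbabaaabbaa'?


Pattern 'a{4}' matches exactly 4 consecutive a's (greedy, non-overlapping).
String: 'bbbbabaaabbaa'
Scanning for runs of a's:
  Run at pos 4: 'a' (length 1) -> 0 match(es)
  Run at pos 6: 'aaa' (length 3) -> 0 match(es)
  Run at pos 11: 'aa' (length 2) -> 0 match(es)
Matches found: []
Total: 0

0


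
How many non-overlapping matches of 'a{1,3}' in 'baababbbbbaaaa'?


Pattern 'a{1,3}' matches between 1 and 3 consecutive a's (greedy).
String: 'baababbbbbaaaa'
Finding runs of a's and applying greedy matching:
  Run at pos 1: 'aa' (length 2)
  Run at pos 4: 'a' (length 1)
  Run at pos 10: 'aaaa' (length 4)
Matches: ['aa', 'a', 'aaa', 'a']
Count: 4

4


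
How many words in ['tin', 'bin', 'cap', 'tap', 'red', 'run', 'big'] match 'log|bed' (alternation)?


Alternation 'log|bed' matches either 'log' or 'bed'.
Checking each word:
  'tin' -> no
  'bin' -> no
  'cap' -> no
  'tap' -> no
  'red' -> no
  'run' -> no
  'big' -> no
Matches: []
Count: 0

0


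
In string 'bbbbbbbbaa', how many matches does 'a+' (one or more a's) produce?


Pattern 'a+' matches one or more consecutive a's.
String: 'bbbbbbbbaa'
Scanning for runs of a:
  Match 1: 'aa' (length 2)
Total matches: 1

1


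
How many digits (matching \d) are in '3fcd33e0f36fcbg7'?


\d matches any digit 0-9.
Scanning '3fcd33e0f36fcbg7':
  pos 0: '3' -> DIGIT
  pos 4: '3' -> DIGIT
  pos 5: '3' -> DIGIT
  pos 7: '0' -> DIGIT
  pos 9: '3' -> DIGIT
  pos 10: '6' -> DIGIT
  pos 15: '7' -> DIGIT
Digits found: ['3', '3', '3', '0', '3', '6', '7']
Total: 7

7


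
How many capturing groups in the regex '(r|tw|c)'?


To count capturing groups, count each '(' that starts a group.
Pattern: '(r|tw|c)'
Walking through the pattern:
  Position 0: '(' -> group #1
Total capturing groups: 1

1


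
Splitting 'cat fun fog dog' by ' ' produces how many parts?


Splitting by ' ' breaks the string at each occurrence of the separator.
Text: 'cat fun fog dog'
Parts after split:
  Part 1: 'cat'
  Part 2: 'fun'
  Part 3: 'fog'
  Part 4: 'dog'
Total parts: 4

4


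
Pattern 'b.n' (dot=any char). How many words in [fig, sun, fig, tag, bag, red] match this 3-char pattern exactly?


Pattern 'b.n' means: starts with 'b', any single char, ends with 'n'.
Checking each word (must be exactly 3 chars):
  'fig' (len=3): no
  'sun' (len=3): no
  'fig' (len=3): no
  'tag' (len=3): no
  'bag' (len=3): no
  'red' (len=3): no
Matching words: []
Total: 0

0


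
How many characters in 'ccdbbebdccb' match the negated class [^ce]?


Negated class [^ce] matches any char NOT in {c, e}
Scanning 'ccdbbebdccb':
  pos 0: 'c' -> no (excluded)
  pos 1: 'c' -> no (excluded)
  pos 2: 'd' -> MATCH
  pos 3: 'b' -> MATCH
  pos 4: 'b' -> MATCH
  pos 5: 'e' -> no (excluded)
  pos 6: 'b' -> MATCH
  pos 7: 'd' -> MATCH
  pos 8: 'c' -> no (excluded)
  pos 9: 'c' -> no (excluded)
  pos 10: 'b' -> MATCH
Total matches: 6

6


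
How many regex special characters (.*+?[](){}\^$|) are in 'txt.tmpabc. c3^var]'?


Regex special characters are: . * + ? [ ] ( ) { } \ ^ $ |
Scanning 'txt.tmpabc. c3^var]':
  pos 3: '.' -> SPECIAL
  pos 10: '.' -> SPECIAL
  pos 14: '^' -> SPECIAL
  pos 18: ']' -> SPECIAL
Special chars found: ['.', '.', '^', ']']
Total: 4

4


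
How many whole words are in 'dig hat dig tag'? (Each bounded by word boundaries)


Word boundaries (\b) mark the start/end of each word.
Text: 'dig hat dig tag'
Splitting by whitespace:
  Word 1: 'dig'
  Word 2: 'hat'
  Word 3: 'dig'
  Word 4: 'tag'
Total whole words: 4

4


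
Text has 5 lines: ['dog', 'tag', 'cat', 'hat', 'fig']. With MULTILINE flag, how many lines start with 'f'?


With MULTILINE flag, ^ matches the start of each line.
Lines: ['dog', 'tag', 'cat', 'hat', 'fig']
Checking which lines start with 'f':
  Line 1: 'dog' -> no
  Line 2: 'tag' -> no
  Line 3: 'cat' -> no
  Line 4: 'hat' -> no
  Line 5: 'fig' -> MATCH
Matching lines: ['fig']
Count: 1

1


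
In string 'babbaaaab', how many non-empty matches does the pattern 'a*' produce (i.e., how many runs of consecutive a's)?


Pattern 'a*' matches zero or more a's. We want non-empty runs of consecutive a's.
String: 'babbaaaab'
Walking through the string to find runs of a's:
  Run 1: positions 1-1 -> 'a'
  Run 2: positions 4-7 -> 'aaaa'
Non-empty runs found: ['a', 'aaaa']
Count: 2

2


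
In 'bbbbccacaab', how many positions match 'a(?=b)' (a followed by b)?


Lookahead 'a(?=b)' matches 'a' only when followed by 'b'.
String: 'bbbbccacaab'
Checking each position where char is 'a':
  pos 6: 'a' -> no (next='c')
  pos 8: 'a' -> no (next='a')
  pos 9: 'a' -> MATCH (next='b')
Matching positions: [9]
Count: 1

1


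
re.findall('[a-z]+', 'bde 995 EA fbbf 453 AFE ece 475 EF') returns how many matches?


Pattern '[a-z]+' finds one or more lowercase letters.
Text: 'bde 995 EA fbbf 453 AFE ece 475 EF'
Scanning for matches:
  Match 1: 'bde'
  Match 2: 'fbbf'
  Match 3: 'ece'
Total matches: 3

3


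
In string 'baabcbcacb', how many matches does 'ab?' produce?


Pattern 'ab?' matches 'a' optionally followed by 'b'.
String: 'baabcbcacb'
Scanning left to right for 'a' then checking next char:
  Match 1: 'a' (a not followed by b)
  Match 2: 'ab' (a followed by b)
  Match 3: 'a' (a not followed by b)
Total matches: 3

3


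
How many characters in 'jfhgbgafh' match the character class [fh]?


Character class [fh] matches any of: {f, h}
Scanning string 'jfhgbgafh' character by character:
  pos 0: 'j' -> no
  pos 1: 'f' -> MATCH
  pos 2: 'h' -> MATCH
  pos 3: 'g' -> no
  pos 4: 'b' -> no
  pos 5: 'g' -> no
  pos 6: 'a' -> no
  pos 7: 'f' -> MATCH
  pos 8: 'h' -> MATCH
Total matches: 4

4


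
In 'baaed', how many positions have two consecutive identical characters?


Looking for consecutive identical characters in 'baaed':
  pos 0-1: 'b' vs 'a' -> different
  pos 1-2: 'a' vs 'a' -> MATCH ('aa')
  pos 2-3: 'a' vs 'e' -> different
  pos 3-4: 'e' vs 'd' -> different
Consecutive identical pairs: ['aa']
Count: 1

1


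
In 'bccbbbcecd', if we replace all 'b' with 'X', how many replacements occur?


re.sub('b', 'X', text) replaces every occurrence of 'b' with 'X'.
Text: 'bccbbbcecd'
Scanning for 'b':
  pos 0: 'b' -> replacement #1
  pos 3: 'b' -> replacement #2
  pos 4: 'b' -> replacement #3
  pos 5: 'b' -> replacement #4
Total replacements: 4

4


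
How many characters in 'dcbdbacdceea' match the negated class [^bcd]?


Negated class [^bcd] matches any char NOT in {b, c, d}
Scanning 'dcbdbacdceea':
  pos 0: 'd' -> no (excluded)
  pos 1: 'c' -> no (excluded)
  pos 2: 'b' -> no (excluded)
  pos 3: 'd' -> no (excluded)
  pos 4: 'b' -> no (excluded)
  pos 5: 'a' -> MATCH
  pos 6: 'c' -> no (excluded)
  pos 7: 'd' -> no (excluded)
  pos 8: 'c' -> no (excluded)
  pos 9: 'e' -> MATCH
  pos 10: 'e' -> MATCH
  pos 11: 'a' -> MATCH
Total matches: 4

4


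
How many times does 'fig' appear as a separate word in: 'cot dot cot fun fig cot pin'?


Scanning each word for exact match 'fig':
  Word 1: 'cot' -> no
  Word 2: 'dot' -> no
  Word 3: 'cot' -> no
  Word 4: 'fun' -> no
  Word 5: 'fig' -> MATCH
  Word 6: 'cot' -> no
  Word 7: 'pin' -> no
Total matches: 1

1


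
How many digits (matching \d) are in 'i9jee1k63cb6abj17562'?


\d matches any digit 0-9.
Scanning 'i9jee1k63cb6abj17562':
  pos 1: '9' -> DIGIT
  pos 5: '1' -> DIGIT
  pos 7: '6' -> DIGIT
  pos 8: '3' -> DIGIT
  pos 11: '6' -> DIGIT
  pos 15: '1' -> DIGIT
  pos 16: '7' -> DIGIT
  pos 17: '5' -> DIGIT
  pos 18: '6' -> DIGIT
  pos 19: '2' -> DIGIT
Digits found: ['9', '1', '6', '3', '6', '1', '7', '5', '6', '2']
Total: 10

10


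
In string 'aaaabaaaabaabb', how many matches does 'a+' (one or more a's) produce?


Pattern 'a+' matches one or more consecutive a's.
String: 'aaaabaaaabaabb'
Scanning for runs of a:
  Match 1: 'aaaa' (length 4)
  Match 2: 'aaaa' (length 4)
  Match 3: 'aa' (length 2)
Total matches: 3

3


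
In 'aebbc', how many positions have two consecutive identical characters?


Looking for consecutive identical characters in 'aebbc':
  pos 0-1: 'a' vs 'e' -> different
  pos 1-2: 'e' vs 'b' -> different
  pos 2-3: 'b' vs 'b' -> MATCH ('bb')
  pos 3-4: 'b' vs 'c' -> different
Consecutive identical pairs: ['bb']
Count: 1

1


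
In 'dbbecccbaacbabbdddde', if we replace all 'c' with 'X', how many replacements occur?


re.sub('c', 'X', text) replaces every occurrence of 'c' with 'X'.
Text: 'dbbecccbaacbabbdddde'
Scanning for 'c':
  pos 4: 'c' -> replacement #1
  pos 5: 'c' -> replacement #2
  pos 6: 'c' -> replacement #3
  pos 10: 'c' -> replacement #4
Total replacements: 4

4


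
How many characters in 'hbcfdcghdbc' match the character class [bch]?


Character class [bch] matches any of: {b, c, h}
Scanning string 'hbcfdcghdbc' character by character:
  pos 0: 'h' -> MATCH
  pos 1: 'b' -> MATCH
  pos 2: 'c' -> MATCH
  pos 3: 'f' -> no
  pos 4: 'd' -> no
  pos 5: 'c' -> MATCH
  pos 6: 'g' -> no
  pos 7: 'h' -> MATCH
  pos 8: 'd' -> no
  pos 9: 'b' -> MATCH
  pos 10: 'c' -> MATCH
Total matches: 7

7


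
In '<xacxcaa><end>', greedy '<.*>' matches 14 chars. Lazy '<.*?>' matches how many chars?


Greedy '<.*>' tries to match as MUCH as possible.
Lazy '<.*?>' tries to match as LITTLE as possible.

String: '<xacxcaa><end>'
Greedy '<.*>' starts at first '<' and extends to the LAST '>': '<xacxcaa><end>' (14 chars)
Lazy '<.*?>' starts at first '<' and stops at the FIRST '>': '<xacxcaa>' (9 chars)

9


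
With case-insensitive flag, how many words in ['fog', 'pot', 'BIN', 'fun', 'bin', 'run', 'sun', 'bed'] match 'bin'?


Case-insensitive matching: compare each word's lowercase form to 'bin'.
  'fog' -> lower='fog' -> no
  'pot' -> lower='pot' -> no
  'BIN' -> lower='bin' -> MATCH
  'fun' -> lower='fun' -> no
  'bin' -> lower='bin' -> MATCH
  'run' -> lower='run' -> no
  'sun' -> lower='sun' -> no
  'bed' -> lower='bed' -> no
Matches: ['BIN', 'bin']
Count: 2

2


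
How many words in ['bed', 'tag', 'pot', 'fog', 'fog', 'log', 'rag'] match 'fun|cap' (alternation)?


Alternation 'fun|cap' matches either 'fun' or 'cap'.
Checking each word:
  'bed' -> no
  'tag' -> no
  'pot' -> no
  'fog' -> no
  'fog' -> no
  'log' -> no
  'rag' -> no
Matches: []
Count: 0

0


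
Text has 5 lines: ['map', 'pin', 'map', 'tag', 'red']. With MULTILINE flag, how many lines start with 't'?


With MULTILINE flag, ^ matches the start of each line.
Lines: ['map', 'pin', 'map', 'tag', 'red']
Checking which lines start with 't':
  Line 1: 'map' -> no
  Line 2: 'pin' -> no
  Line 3: 'map' -> no
  Line 4: 'tag' -> MATCH
  Line 5: 'red' -> no
Matching lines: ['tag']
Count: 1

1


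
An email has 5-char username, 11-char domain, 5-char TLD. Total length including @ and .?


An email address has format: username@domain.tld
Username length: 5
'@' character: 1
Domain length: 11
'.' character: 1
TLD length: 5
Total = 5 + 1 + 11 + 1 + 5 = 23

23


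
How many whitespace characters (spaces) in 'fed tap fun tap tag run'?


\s matches whitespace characters (spaces, tabs, etc.).
Text: 'fed tap fun tap tag run'
This text has 6 words separated by spaces.
Number of spaces = number of words - 1 = 6 - 1 = 5

5


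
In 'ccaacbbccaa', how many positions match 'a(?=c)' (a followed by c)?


Lookahead 'a(?=c)' matches 'a' only when followed by 'c'.
String: 'ccaacbbccaa'
Checking each position where char is 'a':
  pos 2: 'a' -> no (next='a')
  pos 3: 'a' -> MATCH (next='c')
  pos 9: 'a' -> no (next='a')
Matching positions: [3]
Count: 1

1


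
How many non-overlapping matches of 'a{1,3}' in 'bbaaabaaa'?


Pattern 'a{1,3}' matches between 1 and 3 consecutive a's (greedy).
String: 'bbaaabaaa'
Finding runs of a's and applying greedy matching:
  Run at pos 2: 'aaa' (length 3)
  Run at pos 6: 'aaa' (length 3)
Matches: ['aaa', 'aaa']
Count: 2

2


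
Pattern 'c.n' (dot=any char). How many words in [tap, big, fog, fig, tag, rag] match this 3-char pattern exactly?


Pattern 'c.n' means: starts with 'c', any single char, ends with 'n'.
Checking each word (must be exactly 3 chars):
  'tap' (len=3): no
  'big' (len=3): no
  'fog' (len=3): no
  'fig' (len=3): no
  'tag' (len=3): no
  'rag' (len=3): no
Matching words: []
Total: 0

0


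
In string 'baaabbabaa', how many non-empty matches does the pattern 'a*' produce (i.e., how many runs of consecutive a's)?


Pattern 'a*' matches zero or more a's. We want non-empty runs of consecutive a's.
String: 'baaabbabaa'
Walking through the string to find runs of a's:
  Run 1: positions 1-3 -> 'aaa'
  Run 2: positions 6-6 -> 'a'
  Run 3: positions 8-9 -> 'aa'
Non-empty runs found: ['aaa', 'a', 'aa']
Count: 3

3


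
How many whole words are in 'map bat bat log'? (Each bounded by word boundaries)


Word boundaries (\b) mark the start/end of each word.
Text: 'map bat bat log'
Splitting by whitespace:
  Word 1: 'map'
  Word 2: 'bat'
  Word 3: 'bat'
  Word 4: 'log'
Total whole words: 4

4


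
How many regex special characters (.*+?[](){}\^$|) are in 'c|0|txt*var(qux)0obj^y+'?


Regex special characters are: . * + ? [ ] ( ) { } \ ^ $ |
Scanning 'c|0|txt*var(qux)0obj^y+':
  pos 1: '|' -> SPECIAL
  pos 3: '|' -> SPECIAL
  pos 7: '*' -> SPECIAL
  pos 11: '(' -> SPECIAL
  pos 15: ')' -> SPECIAL
  pos 20: '^' -> SPECIAL
  pos 22: '+' -> SPECIAL
Special chars found: ['|', '|', '*', '(', ')', '^', '+']
Total: 7

7


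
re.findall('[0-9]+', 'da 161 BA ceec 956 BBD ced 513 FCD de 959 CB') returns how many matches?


Pattern '[0-9]+' finds one or more digits.
Text: 'da 161 BA ceec 956 BBD ced 513 FCD de 959 CB'
Scanning for matches:
  Match 1: '161'
  Match 2: '956'
  Match 3: '513'
  Match 4: '959'
Total matches: 4

4


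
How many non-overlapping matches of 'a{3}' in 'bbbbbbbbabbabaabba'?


Pattern 'a{3}' matches exactly 3 consecutive a's (greedy, non-overlapping).
String: 'bbbbbbbbabbabaabba'
Scanning for runs of a's:
  Run at pos 8: 'a' (length 1) -> 0 match(es)
  Run at pos 11: 'a' (length 1) -> 0 match(es)
  Run at pos 13: 'aa' (length 2) -> 0 match(es)
  Run at pos 17: 'a' (length 1) -> 0 match(es)
Matches found: []
Total: 0

0


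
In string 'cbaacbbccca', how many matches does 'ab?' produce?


Pattern 'ab?' matches 'a' optionally followed by 'b'.
String: 'cbaacbbccca'
Scanning left to right for 'a' then checking next char:
  Match 1: 'a' (a not followed by b)
  Match 2: 'a' (a not followed by b)
  Match 3: 'a' (a not followed by b)
Total matches: 3

3
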